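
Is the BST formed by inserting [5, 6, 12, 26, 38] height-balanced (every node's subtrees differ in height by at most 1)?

Tree (level-order array): [5, None, 6, None, 12, None, 26, None, 38]
Definition: a tree is height-balanced if, at every node, |h(left) - h(right)| <= 1 (empty subtree has height -1).
Bottom-up per-node check:
  node 38: h_left=-1, h_right=-1, diff=0 [OK], height=0
  node 26: h_left=-1, h_right=0, diff=1 [OK], height=1
  node 12: h_left=-1, h_right=1, diff=2 [FAIL (|-1-1|=2 > 1)], height=2
  node 6: h_left=-1, h_right=2, diff=3 [FAIL (|-1-2|=3 > 1)], height=3
  node 5: h_left=-1, h_right=3, diff=4 [FAIL (|-1-3|=4 > 1)], height=4
Node 12 violates the condition: |-1 - 1| = 2 > 1.
Result: Not balanced


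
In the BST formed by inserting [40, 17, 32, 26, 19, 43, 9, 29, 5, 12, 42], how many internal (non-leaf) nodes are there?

Tree built from: [40, 17, 32, 26, 19, 43, 9, 29, 5, 12, 42]
Tree (level-order array): [40, 17, 43, 9, 32, 42, None, 5, 12, 26, None, None, None, None, None, None, None, 19, 29]
Rule: An internal node has at least one child.
Per-node child counts:
  node 40: 2 child(ren)
  node 17: 2 child(ren)
  node 9: 2 child(ren)
  node 5: 0 child(ren)
  node 12: 0 child(ren)
  node 32: 1 child(ren)
  node 26: 2 child(ren)
  node 19: 0 child(ren)
  node 29: 0 child(ren)
  node 43: 1 child(ren)
  node 42: 0 child(ren)
Matching nodes: [40, 17, 9, 32, 26, 43]
Count of internal (non-leaf) nodes: 6


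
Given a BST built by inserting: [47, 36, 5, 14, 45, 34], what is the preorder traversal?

Tree insertion order: [47, 36, 5, 14, 45, 34]
Tree (level-order array): [47, 36, None, 5, 45, None, 14, None, None, None, 34]
Preorder traversal: [47, 36, 5, 14, 34, 45]


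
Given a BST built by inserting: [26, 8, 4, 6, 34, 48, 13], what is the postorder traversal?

Tree insertion order: [26, 8, 4, 6, 34, 48, 13]
Tree (level-order array): [26, 8, 34, 4, 13, None, 48, None, 6]
Postorder traversal: [6, 4, 13, 8, 48, 34, 26]


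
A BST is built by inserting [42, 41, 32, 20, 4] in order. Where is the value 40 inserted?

Starting tree (level order): [42, 41, None, 32, None, 20, None, 4]
Insertion path: 42 -> 41 -> 32
Result: insert 40 as right child of 32
Final tree (level order): [42, 41, None, 32, None, 20, 40, 4]


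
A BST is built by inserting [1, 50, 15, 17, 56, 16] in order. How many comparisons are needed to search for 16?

Search path for 16: 1 -> 50 -> 15 -> 17 -> 16
Found: True
Comparisons: 5


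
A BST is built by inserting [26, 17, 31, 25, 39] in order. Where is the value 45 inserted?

Starting tree (level order): [26, 17, 31, None, 25, None, 39]
Insertion path: 26 -> 31 -> 39
Result: insert 45 as right child of 39
Final tree (level order): [26, 17, 31, None, 25, None, 39, None, None, None, 45]


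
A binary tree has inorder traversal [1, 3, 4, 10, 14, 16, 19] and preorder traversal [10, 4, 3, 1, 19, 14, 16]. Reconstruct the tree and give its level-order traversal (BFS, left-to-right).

Inorder:  [1, 3, 4, 10, 14, 16, 19]
Preorder: [10, 4, 3, 1, 19, 14, 16]
Algorithm: preorder visits root first, so consume preorder in order;
for each root, split the current inorder slice at that value into
left-subtree inorder and right-subtree inorder, then recurse.
Recursive splits:
  root=10; inorder splits into left=[1, 3, 4], right=[14, 16, 19]
  root=4; inorder splits into left=[1, 3], right=[]
  root=3; inorder splits into left=[1], right=[]
  root=1; inorder splits into left=[], right=[]
  root=19; inorder splits into left=[14, 16], right=[]
  root=14; inorder splits into left=[], right=[16]
  root=16; inorder splits into left=[], right=[]
Reconstructed level-order: [10, 4, 19, 3, 14, 1, 16]


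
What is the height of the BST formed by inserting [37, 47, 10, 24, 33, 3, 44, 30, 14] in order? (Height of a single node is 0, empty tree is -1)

Insertion order: [37, 47, 10, 24, 33, 3, 44, 30, 14]
Tree (level-order array): [37, 10, 47, 3, 24, 44, None, None, None, 14, 33, None, None, None, None, 30]
Compute height bottom-up (empty subtree = -1):
  height(3) = 1 + max(-1, -1) = 0
  height(14) = 1 + max(-1, -1) = 0
  height(30) = 1 + max(-1, -1) = 0
  height(33) = 1 + max(0, -1) = 1
  height(24) = 1 + max(0, 1) = 2
  height(10) = 1 + max(0, 2) = 3
  height(44) = 1 + max(-1, -1) = 0
  height(47) = 1 + max(0, -1) = 1
  height(37) = 1 + max(3, 1) = 4
Height = 4


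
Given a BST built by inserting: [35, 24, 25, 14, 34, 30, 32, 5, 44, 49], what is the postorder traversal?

Tree insertion order: [35, 24, 25, 14, 34, 30, 32, 5, 44, 49]
Tree (level-order array): [35, 24, 44, 14, 25, None, 49, 5, None, None, 34, None, None, None, None, 30, None, None, 32]
Postorder traversal: [5, 14, 32, 30, 34, 25, 24, 49, 44, 35]


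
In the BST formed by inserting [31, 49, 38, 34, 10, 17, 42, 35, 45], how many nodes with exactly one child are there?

Tree built from: [31, 49, 38, 34, 10, 17, 42, 35, 45]
Tree (level-order array): [31, 10, 49, None, 17, 38, None, None, None, 34, 42, None, 35, None, 45]
Rule: These are nodes with exactly 1 non-null child.
Per-node child counts:
  node 31: 2 child(ren)
  node 10: 1 child(ren)
  node 17: 0 child(ren)
  node 49: 1 child(ren)
  node 38: 2 child(ren)
  node 34: 1 child(ren)
  node 35: 0 child(ren)
  node 42: 1 child(ren)
  node 45: 0 child(ren)
Matching nodes: [10, 49, 34, 42]
Count of nodes with exactly one child: 4


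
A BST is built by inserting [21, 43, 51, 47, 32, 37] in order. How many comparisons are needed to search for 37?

Search path for 37: 21 -> 43 -> 32 -> 37
Found: True
Comparisons: 4


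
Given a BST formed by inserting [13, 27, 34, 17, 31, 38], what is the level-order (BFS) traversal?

Tree insertion order: [13, 27, 34, 17, 31, 38]
Tree (level-order array): [13, None, 27, 17, 34, None, None, 31, 38]
BFS from the root, enqueuing left then right child of each popped node:
  queue [13] -> pop 13, enqueue [27], visited so far: [13]
  queue [27] -> pop 27, enqueue [17, 34], visited so far: [13, 27]
  queue [17, 34] -> pop 17, enqueue [none], visited so far: [13, 27, 17]
  queue [34] -> pop 34, enqueue [31, 38], visited so far: [13, 27, 17, 34]
  queue [31, 38] -> pop 31, enqueue [none], visited so far: [13, 27, 17, 34, 31]
  queue [38] -> pop 38, enqueue [none], visited so far: [13, 27, 17, 34, 31, 38]
Result: [13, 27, 17, 34, 31, 38]


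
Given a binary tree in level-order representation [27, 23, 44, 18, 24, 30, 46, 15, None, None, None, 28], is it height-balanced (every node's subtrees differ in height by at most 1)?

Tree (level-order array): [27, 23, 44, 18, 24, 30, 46, 15, None, None, None, 28]
Definition: a tree is height-balanced if, at every node, |h(left) - h(right)| <= 1 (empty subtree has height -1).
Bottom-up per-node check:
  node 15: h_left=-1, h_right=-1, diff=0 [OK], height=0
  node 18: h_left=0, h_right=-1, diff=1 [OK], height=1
  node 24: h_left=-1, h_right=-1, diff=0 [OK], height=0
  node 23: h_left=1, h_right=0, diff=1 [OK], height=2
  node 28: h_left=-1, h_right=-1, diff=0 [OK], height=0
  node 30: h_left=0, h_right=-1, diff=1 [OK], height=1
  node 46: h_left=-1, h_right=-1, diff=0 [OK], height=0
  node 44: h_left=1, h_right=0, diff=1 [OK], height=2
  node 27: h_left=2, h_right=2, diff=0 [OK], height=3
All nodes satisfy the balance condition.
Result: Balanced


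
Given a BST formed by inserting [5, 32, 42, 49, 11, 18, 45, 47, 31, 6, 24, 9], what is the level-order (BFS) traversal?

Tree insertion order: [5, 32, 42, 49, 11, 18, 45, 47, 31, 6, 24, 9]
Tree (level-order array): [5, None, 32, 11, 42, 6, 18, None, 49, None, 9, None, 31, 45, None, None, None, 24, None, None, 47]
BFS from the root, enqueuing left then right child of each popped node:
  queue [5] -> pop 5, enqueue [32], visited so far: [5]
  queue [32] -> pop 32, enqueue [11, 42], visited so far: [5, 32]
  queue [11, 42] -> pop 11, enqueue [6, 18], visited so far: [5, 32, 11]
  queue [42, 6, 18] -> pop 42, enqueue [49], visited so far: [5, 32, 11, 42]
  queue [6, 18, 49] -> pop 6, enqueue [9], visited so far: [5, 32, 11, 42, 6]
  queue [18, 49, 9] -> pop 18, enqueue [31], visited so far: [5, 32, 11, 42, 6, 18]
  queue [49, 9, 31] -> pop 49, enqueue [45], visited so far: [5, 32, 11, 42, 6, 18, 49]
  queue [9, 31, 45] -> pop 9, enqueue [none], visited so far: [5, 32, 11, 42, 6, 18, 49, 9]
  queue [31, 45] -> pop 31, enqueue [24], visited so far: [5, 32, 11, 42, 6, 18, 49, 9, 31]
  queue [45, 24] -> pop 45, enqueue [47], visited so far: [5, 32, 11, 42, 6, 18, 49, 9, 31, 45]
  queue [24, 47] -> pop 24, enqueue [none], visited so far: [5, 32, 11, 42, 6, 18, 49, 9, 31, 45, 24]
  queue [47] -> pop 47, enqueue [none], visited so far: [5, 32, 11, 42, 6, 18, 49, 9, 31, 45, 24, 47]
Result: [5, 32, 11, 42, 6, 18, 49, 9, 31, 45, 24, 47]


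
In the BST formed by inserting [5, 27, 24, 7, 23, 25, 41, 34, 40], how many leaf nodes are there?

Tree built from: [5, 27, 24, 7, 23, 25, 41, 34, 40]
Tree (level-order array): [5, None, 27, 24, 41, 7, 25, 34, None, None, 23, None, None, None, 40]
Rule: A leaf has 0 children.
Per-node child counts:
  node 5: 1 child(ren)
  node 27: 2 child(ren)
  node 24: 2 child(ren)
  node 7: 1 child(ren)
  node 23: 0 child(ren)
  node 25: 0 child(ren)
  node 41: 1 child(ren)
  node 34: 1 child(ren)
  node 40: 0 child(ren)
Matching nodes: [23, 25, 40]
Count of leaf nodes: 3


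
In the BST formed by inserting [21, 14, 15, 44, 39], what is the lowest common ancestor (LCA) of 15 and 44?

Tree insertion order: [21, 14, 15, 44, 39]
Tree (level-order array): [21, 14, 44, None, 15, 39]
In a BST, the LCA of p=15, q=44 is the first node v on the
root-to-leaf path with p <= v <= q (go left if both < v, right if both > v).
Walk from root:
  at 21: 15 <= 21 <= 44, this is the LCA
LCA = 21


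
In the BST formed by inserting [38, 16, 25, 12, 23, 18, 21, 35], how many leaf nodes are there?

Tree built from: [38, 16, 25, 12, 23, 18, 21, 35]
Tree (level-order array): [38, 16, None, 12, 25, None, None, 23, 35, 18, None, None, None, None, 21]
Rule: A leaf has 0 children.
Per-node child counts:
  node 38: 1 child(ren)
  node 16: 2 child(ren)
  node 12: 0 child(ren)
  node 25: 2 child(ren)
  node 23: 1 child(ren)
  node 18: 1 child(ren)
  node 21: 0 child(ren)
  node 35: 0 child(ren)
Matching nodes: [12, 21, 35]
Count of leaf nodes: 3


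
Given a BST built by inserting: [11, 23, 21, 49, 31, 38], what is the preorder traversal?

Tree insertion order: [11, 23, 21, 49, 31, 38]
Tree (level-order array): [11, None, 23, 21, 49, None, None, 31, None, None, 38]
Preorder traversal: [11, 23, 21, 49, 31, 38]


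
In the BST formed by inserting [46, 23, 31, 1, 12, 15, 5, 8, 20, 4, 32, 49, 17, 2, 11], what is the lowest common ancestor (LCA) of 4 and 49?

Tree insertion order: [46, 23, 31, 1, 12, 15, 5, 8, 20, 4, 32, 49, 17, 2, 11]
Tree (level-order array): [46, 23, 49, 1, 31, None, None, None, 12, None, 32, 5, 15, None, None, 4, 8, None, 20, 2, None, None, 11, 17]
In a BST, the LCA of p=4, q=49 is the first node v on the
root-to-leaf path with p <= v <= q (go left if both < v, right if both > v).
Walk from root:
  at 46: 4 <= 46 <= 49, this is the LCA
LCA = 46


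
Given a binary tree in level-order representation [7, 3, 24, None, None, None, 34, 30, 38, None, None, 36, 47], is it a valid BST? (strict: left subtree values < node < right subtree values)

Level-order array: [7, 3, 24, None, None, None, 34, 30, 38, None, None, 36, 47]
Validate using subtree bounds (lo, hi): at each node, require lo < value < hi,
then recurse left with hi=value and right with lo=value.
Preorder trace (stopping at first violation):
  at node 7 with bounds (-inf, +inf): OK
  at node 3 with bounds (-inf, 7): OK
  at node 24 with bounds (7, +inf): OK
  at node 34 with bounds (24, +inf): OK
  at node 30 with bounds (24, 34): OK
  at node 38 with bounds (34, +inf): OK
  at node 36 with bounds (34, 38): OK
  at node 47 with bounds (38, +inf): OK
No violation found at any node.
Result: Valid BST


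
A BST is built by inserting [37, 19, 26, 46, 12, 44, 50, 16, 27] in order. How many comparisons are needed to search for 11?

Search path for 11: 37 -> 19 -> 12
Found: False
Comparisons: 3


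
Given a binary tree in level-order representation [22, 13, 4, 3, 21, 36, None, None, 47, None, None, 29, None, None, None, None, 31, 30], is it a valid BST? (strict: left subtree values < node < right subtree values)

Level-order array: [22, 13, 4, 3, 21, 36, None, None, 47, None, None, 29, None, None, None, None, 31, 30]
Validate using subtree bounds (lo, hi): at each node, require lo < value < hi,
then recurse left with hi=value and right with lo=value.
Preorder trace (stopping at first violation):
  at node 22 with bounds (-inf, +inf): OK
  at node 13 with bounds (-inf, 22): OK
  at node 3 with bounds (-inf, 13): OK
  at node 47 with bounds (3, 13): VIOLATION
Node 47 violates its bound: not (3 < 47 < 13).
Result: Not a valid BST


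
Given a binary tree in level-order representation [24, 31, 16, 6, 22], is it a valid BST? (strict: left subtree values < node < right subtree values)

Level-order array: [24, 31, 16, 6, 22]
Validate using subtree bounds (lo, hi): at each node, require lo < value < hi,
then recurse left with hi=value and right with lo=value.
Preorder trace (stopping at first violation):
  at node 24 with bounds (-inf, +inf): OK
  at node 31 with bounds (-inf, 24): VIOLATION
Node 31 violates its bound: not (-inf < 31 < 24).
Result: Not a valid BST


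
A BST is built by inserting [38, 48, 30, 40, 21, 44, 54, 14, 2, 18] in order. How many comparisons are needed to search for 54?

Search path for 54: 38 -> 48 -> 54
Found: True
Comparisons: 3


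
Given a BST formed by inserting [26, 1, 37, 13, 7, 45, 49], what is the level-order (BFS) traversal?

Tree insertion order: [26, 1, 37, 13, 7, 45, 49]
Tree (level-order array): [26, 1, 37, None, 13, None, 45, 7, None, None, 49]
BFS from the root, enqueuing left then right child of each popped node:
  queue [26] -> pop 26, enqueue [1, 37], visited so far: [26]
  queue [1, 37] -> pop 1, enqueue [13], visited so far: [26, 1]
  queue [37, 13] -> pop 37, enqueue [45], visited so far: [26, 1, 37]
  queue [13, 45] -> pop 13, enqueue [7], visited so far: [26, 1, 37, 13]
  queue [45, 7] -> pop 45, enqueue [49], visited so far: [26, 1, 37, 13, 45]
  queue [7, 49] -> pop 7, enqueue [none], visited so far: [26, 1, 37, 13, 45, 7]
  queue [49] -> pop 49, enqueue [none], visited so far: [26, 1, 37, 13, 45, 7, 49]
Result: [26, 1, 37, 13, 45, 7, 49]


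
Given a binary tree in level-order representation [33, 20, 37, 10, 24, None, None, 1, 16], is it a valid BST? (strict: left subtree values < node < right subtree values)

Level-order array: [33, 20, 37, 10, 24, None, None, 1, 16]
Validate using subtree bounds (lo, hi): at each node, require lo < value < hi,
then recurse left with hi=value and right with lo=value.
Preorder trace (stopping at first violation):
  at node 33 with bounds (-inf, +inf): OK
  at node 20 with bounds (-inf, 33): OK
  at node 10 with bounds (-inf, 20): OK
  at node 1 with bounds (-inf, 10): OK
  at node 16 with bounds (10, 20): OK
  at node 24 with bounds (20, 33): OK
  at node 37 with bounds (33, +inf): OK
No violation found at any node.
Result: Valid BST


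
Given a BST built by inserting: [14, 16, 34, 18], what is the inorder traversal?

Tree insertion order: [14, 16, 34, 18]
Tree (level-order array): [14, None, 16, None, 34, 18]
Inorder traversal: [14, 16, 18, 34]


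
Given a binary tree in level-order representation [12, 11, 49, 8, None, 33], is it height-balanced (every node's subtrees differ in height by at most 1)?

Tree (level-order array): [12, 11, 49, 8, None, 33]
Definition: a tree is height-balanced if, at every node, |h(left) - h(right)| <= 1 (empty subtree has height -1).
Bottom-up per-node check:
  node 8: h_left=-1, h_right=-1, diff=0 [OK], height=0
  node 11: h_left=0, h_right=-1, diff=1 [OK], height=1
  node 33: h_left=-1, h_right=-1, diff=0 [OK], height=0
  node 49: h_left=0, h_right=-1, diff=1 [OK], height=1
  node 12: h_left=1, h_right=1, diff=0 [OK], height=2
All nodes satisfy the balance condition.
Result: Balanced


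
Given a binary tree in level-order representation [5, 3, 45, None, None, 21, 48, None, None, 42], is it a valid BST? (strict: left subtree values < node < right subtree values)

Level-order array: [5, 3, 45, None, None, 21, 48, None, None, 42]
Validate using subtree bounds (lo, hi): at each node, require lo < value < hi,
then recurse left with hi=value and right with lo=value.
Preorder trace (stopping at first violation):
  at node 5 with bounds (-inf, +inf): OK
  at node 3 with bounds (-inf, 5): OK
  at node 45 with bounds (5, +inf): OK
  at node 21 with bounds (5, 45): OK
  at node 48 with bounds (45, +inf): OK
  at node 42 with bounds (45, 48): VIOLATION
Node 42 violates its bound: not (45 < 42 < 48).
Result: Not a valid BST


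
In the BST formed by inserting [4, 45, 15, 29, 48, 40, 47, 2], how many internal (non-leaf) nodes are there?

Tree built from: [4, 45, 15, 29, 48, 40, 47, 2]
Tree (level-order array): [4, 2, 45, None, None, 15, 48, None, 29, 47, None, None, 40]
Rule: An internal node has at least one child.
Per-node child counts:
  node 4: 2 child(ren)
  node 2: 0 child(ren)
  node 45: 2 child(ren)
  node 15: 1 child(ren)
  node 29: 1 child(ren)
  node 40: 0 child(ren)
  node 48: 1 child(ren)
  node 47: 0 child(ren)
Matching nodes: [4, 45, 15, 29, 48]
Count of internal (non-leaf) nodes: 5


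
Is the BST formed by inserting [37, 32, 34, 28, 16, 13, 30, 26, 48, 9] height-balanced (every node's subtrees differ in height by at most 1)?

Tree (level-order array): [37, 32, 48, 28, 34, None, None, 16, 30, None, None, 13, 26, None, None, 9]
Definition: a tree is height-balanced if, at every node, |h(left) - h(right)| <= 1 (empty subtree has height -1).
Bottom-up per-node check:
  node 9: h_left=-1, h_right=-1, diff=0 [OK], height=0
  node 13: h_left=0, h_right=-1, diff=1 [OK], height=1
  node 26: h_left=-1, h_right=-1, diff=0 [OK], height=0
  node 16: h_left=1, h_right=0, diff=1 [OK], height=2
  node 30: h_left=-1, h_right=-1, diff=0 [OK], height=0
  node 28: h_left=2, h_right=0, diff=2 [FAIL (|2-0|=2 > 1)], height=3
  node 34: h_left=-1, h_right=-1, diff=0 [OK], height=0
  node 32: h_left=3, h_right=0, diff=3 [FAIL (|3-0|=3 > 1)], height=4
  node 48: h_left=-1, h_right=-1, diff=0 [OK], height=0
  node 37: h_left=4, h_right=0, diff=4 [FAIL (|4-0|=4 > 1)], height=5
Node 28 violates the condition: |2 - 0| = 2 > 1.
Result: Not balanced


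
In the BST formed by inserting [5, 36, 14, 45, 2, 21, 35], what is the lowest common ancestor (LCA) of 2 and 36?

Tree insertion order: [5, 36, 14, 45, 2, 21, 35]
Tree (level-order array): [5, 2, 36, None, None, 14, 45, None, 21, None, None, None, 35]
In a BST, the LCA of p=2, q=36 is the first node v on the
root-to-leaf path with p <= v <= q (go left if both < v, right if both > v).
Walk from root:
  at 5: 2 <= 5 <= 36, this is the LCA
LCA = 5


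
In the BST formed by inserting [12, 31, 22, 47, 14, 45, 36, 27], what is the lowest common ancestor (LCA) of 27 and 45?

Tree insertion order: [12, 31, 22, 47, 14, 45, 36, 27]
Tree (level-order array): [12, None, 31, 22, 47, 14, 27, 45, None, None, None, None, None, 36]
In a BST, the LCA of p=27, q=45 is the first node v on the
root-to-leaf path with p <= v <= q (go left if both < v, right if both > v).
Walk from root:
  at 12: both 27 and 45 > 12, go right
  at 31: 27 <= 31 <= 45, this is the LCA
LCA = 31


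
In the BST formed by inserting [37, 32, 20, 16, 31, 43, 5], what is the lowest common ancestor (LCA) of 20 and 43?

Tree insertion order: [37, 32, 20, 16, 31, 43, 5]
Tree (level-order array): [37, 32, 43, 20, None, None, None, 16, 31, 5]
In a BST, the LCA of p=20, q=43 is the first node v on the
root-to-leaf path with p <= v <= q (go left if both < v, right if both > v).
Walk from root:
  at 37: 20 <= 37 <= 43, this is the LCA
LCA = 37


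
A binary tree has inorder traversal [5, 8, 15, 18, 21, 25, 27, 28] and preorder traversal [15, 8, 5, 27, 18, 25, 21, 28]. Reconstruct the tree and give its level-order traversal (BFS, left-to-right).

Inorder:  [5, 8, 15, 18, 21, 25, 27, 28]
Preorder: [15, 8, 5, 27, 18, 25, 21, 28]
Algorithm: preorder visits root first, so consume preorder in order;
for each root, split the current inorder slice at that value into
left-subtree inorder and right-subtree inorder, then recurse.
Recursive splits:
  root=15; inorder splits into left=[5, 8], right=[18, 21, 25, 27, 28]
  root=8; inorder splits into left=[5], right=[]
  root=5; inorder splits into left=[], right=[]
  root=27; inorder splits into left=[18, 21, 25], right=[28]
  root=18; inorder splits into left=[], right=[21, 25]
  root=25; inorder splits into left=[21], right=[]
  root=21; inorder splits into left=[], right=[]
  root=28; inorder splits into left=[], right=[]
Reconstructed level-order: [15, 8, 27, 5, 18, 28, 25, 21]


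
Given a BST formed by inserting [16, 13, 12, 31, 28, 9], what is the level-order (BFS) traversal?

Tree insertion order: [16, 13, 12, 31, 28, 9]
Tree (level-order array): [16, 13, 31, 12, None, 28, None, 9]
BFS from the root, enqueuing left then right child of each popped node:
  queue [16] -> pop 16, enqueue [13, 31], visited so far: [16]
  queue [13, 31] -> pop 13, enqueue [12], visited so far: [16, 13]
  queue [31, 12] -> pop 31, enqueue [28], visited so far: [16, 13, 31]
  queue [12, 28] -> pop 12, enqueue [9], visited so far: [16, 13, 31, 12]
  queue [28, 9] -> pop 28, enqueue [none], visited so far: [16, 13, 31, 12, 28]
  queue [9] -> pop 9, enqueue [none], visited so far: [16, 13, 31, 12, 28, 9]
Result: [16, 13, 31, 12, 28, 9]


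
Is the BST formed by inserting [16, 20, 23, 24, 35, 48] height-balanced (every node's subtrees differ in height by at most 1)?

Tree (level-order array): [16, None, 20, None, 23, None, 24, None, 35, None, 48]
Definition: a tree is height-balanced if, at every node, |h(left) - h(right)| <= 1 (empty subtree has height -1).
Bottom-up per-node check:
  node 48: h_left=-1, h_right=-1, diff=0 [OK], height=0
  node 35: h_left=-1, h_right=0, diff=1 [OK], height=1
  node 24: h_left=-1, h_right=1, diff=2 [FAIL (|-1-1|=2 > 1)], height=2
  node 23: h_left=-1, h_right=2, diff=3 [FAIL (|-1-2|=3 > 1)], height=3
  node 20: h_left=-1, h_right=3, diff=4 [FAIL (|-1-3|=4 > 1)], height=4
  node 16: h_left=-1, h_right=4, diff=5 [FAIL (|-1-4|=5 > 1)], height=5
Node 24 violates the condition: |-1 - 1| = 2 > 1.
Result: Not balanced


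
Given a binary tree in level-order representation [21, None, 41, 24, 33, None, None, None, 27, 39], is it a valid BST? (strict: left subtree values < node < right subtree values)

Level-order array: [21, None, 41, 24, 33, None, None, None, 27, 39]
Validate using subtree bounds (lo, hi): at each node, require lo < value < hi,
then recurse left with hi=value and right with lo=value.
Preorder trace (stopping at first violation):
  at node 21 with bounds (-inf, +inf): OK
  at node 41 with bounds (21, +inf): OK
  at node 24 with bounds (21, 41): OK
  at node 33 with bounds (41, +inf): VIOLATION
Node 33 violates its bound: not (41 < 33 < +inf).
Result: Not a valid BST


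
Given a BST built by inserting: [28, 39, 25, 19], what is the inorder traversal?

Tree insertion order: [28, 39, 25, 19]
Tree (level-order array): [28, 25, 39, 19]
Inorder traversal: [19, 25, 28, 39]


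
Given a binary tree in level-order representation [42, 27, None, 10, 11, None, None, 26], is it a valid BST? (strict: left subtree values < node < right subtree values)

Level-order array: [42, 27, None, 10, 11, None, None, 26]
Validate using subtree bounds (lo, hi): at each node, require lo < value < hi,
then recurse left with hi=value and right with lo=value.
Preorder trace (stopping at first violation):
  at node 42 with bounds (-inf, +inf): OK
  at node 27 with bounds (-inf, 42): OK
  at node 10 with bounds (-inf, 27): OK
  at node 11 with bounds (27, 42): VIOLATION
Node 11 violates its bound: not (27 < 11 < 42).
Result: Not a valid BST


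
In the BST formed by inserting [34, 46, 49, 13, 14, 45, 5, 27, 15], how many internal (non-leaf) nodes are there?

Tree built from: [34, 46, 49, 13, 14, 45, 5, 27, 15]
Tree (level-order array): [34, 13, 46, 5, 14, 45, 49, None, None, None, 27, None, None, None, None, 15]
Rule: An internal node has at least one child.
Per-node child counts:
  node 34: 2 child(ren)
  node 13: 2 child(ren)
  node 5: 0 child(ren)
  node 14: 1 child(ren)
  node 27: 1 child(ren)
  node 15: 0 child(ren)
  node 46: 2 child(ren)
  node 45: 0 child(ren)
  node 49: 0 child(ren)
Matching nodes: [34, 13, 14, 27, 46]
Count of internal (non-leaf) nodes: 5


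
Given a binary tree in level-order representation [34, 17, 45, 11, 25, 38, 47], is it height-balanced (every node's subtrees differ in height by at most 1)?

Tree (level-order array): [34, 17, 45, 11, 25, 38, 47]
Definition: a tree is height-balanced if, at every node, |h(left) - h(right)| <= 1 (empty subtree has height -1).
Bottom-up per-node check:
  node 11: h_left=-1, h_right=-1, diff=0 [OK], height=0
  node 25: h_left=-1, h_right=-1, diff=0 [OK], height=0
  node 17: h_left=0, h_right=0, diff=0 [OK], height=1
  node 38: h_left=-1, h_right=-1, diff=0 [OK], height=0
  node 47: h_left=-1, h_right=-1, diff=0 [OK], height=0
  node 45: h_left=0, h_right=0, diff=0 [OK], height=1
  node 34: h_left=1, h_right=1, diff=0 [OK], height=2
All nodes satisfy the balance condition.
Result: Balanced


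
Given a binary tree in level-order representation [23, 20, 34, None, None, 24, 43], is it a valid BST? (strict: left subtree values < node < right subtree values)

Level-order array: [23, 20, 34, None, None, 24, 43]
Validate using subtree bounds (lo, hi): at each node, require lo < value < hi,
then recurse left with hi=value and right with lo=value.
Preorder trace (stopping at first violation):
  at node 23 with bounds (-inf, +inf): OK
  at node 20 with bounds (-inf, 23): OK
  at node 34 with bounds (23, +inf): OK
  at node 24 with bounds (23, 34): OK
  at node 43 with bounds (34, +inf): OK
No violation found at any node.
Result: Valid BST


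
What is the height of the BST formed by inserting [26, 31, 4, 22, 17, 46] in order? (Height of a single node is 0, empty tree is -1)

Insertion order: [26, 31, 4, 22, 17, 46]
Tree (level-order array): [26, 4, 31, None, 22, None, 46, 17]
Compute height bottom-up (empty subtree = -1):
  height(17) = 1 + max(-1, -1) = 0
  height(22) = 1 + max(0, -1) = 1
  height(4) = 1 + max(-1, 1) = 2
  height(46) = 1 + max(-1, -1) = 0
  height(31) = 1 + max(-1, 0) = 1
  height(26) = 1 + max(2, 1) = 3
Height = 3


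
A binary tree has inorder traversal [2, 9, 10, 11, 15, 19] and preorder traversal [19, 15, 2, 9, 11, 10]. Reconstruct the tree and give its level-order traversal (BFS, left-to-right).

Inorder:  [2, 9, 10, 11, 15, 19]
Preorder: [19, 15, 2, 9, 11, 10]
Algorithm: preorder visits root first, so consume preorder in order;
for each root, split the current inorder slice at that value into
left-subtree inorder and right-subtree inorder, then recurse.
Recursive splits:
  root=19; inorder splits into left=[2, 9, 10, 11, 15], right=[]
  root=15; inorder splits into left=[2, 9, 10, 11], right=[]
  root=2; inorder splits into left=[], right=[9, 10, 11]
  root=9; inorder splits into left=[], right=[10, 11]
  root=11; inorder splits into left=[10], right=[]
  root=10; inorder splits into left=[], right=[]
Reconstructed level-order: [19, 15, 2, 9, 11, 10]


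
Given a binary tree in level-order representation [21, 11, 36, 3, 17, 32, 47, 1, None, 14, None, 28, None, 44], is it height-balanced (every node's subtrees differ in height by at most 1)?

Tree (level-order array): [21, 11, 36, 3, 17, 32, 47, 1, None, 14, None, 28, None, 44]
Definition: a tree is height-balanced if, at every node, |h(left) - h(right)| <= 1 (empty subtree has height -1).
Bottom-up per-node check:
  node 1: h_left=-1, h_right=-1, diff=0 [OK], height=0
  node 3: h_left=0, h_right=-1, diff=1 [OK], height=1
  node 14: h_left=-1, h_right=-1, diff=0 [OK], height=0
  node 17: h_left=0, h_right=-1, diff=1 [OK], height=1
  node 11: h_left=1, h_right=1, diff=0 [OK], height=2
  node 28: h_left=-1, h_right=-1, diff=0 [OK], height=0
  node 32: h_left=0, h_right=-1, diff=1 [OK], height=1
  node 44: h_left=-1, h_right=-1, diff=0 [OK], height=0
  node 47: h_left=0, h_right=-1, diff=1 [OK], height=1
  node 36: h_left=1, h_right=1, diff=0 [OK], height=2
  node 21: h_left=2, h_right=2, diff=0 [OK], height=3
All nodes satisfy the balance condition.
Result: Balanced


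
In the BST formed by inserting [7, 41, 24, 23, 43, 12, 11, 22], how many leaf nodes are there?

Tree built from: [7, 41, 24, 23, 43, 12, 11, 22]
Tree (level-order array): [7, None, 41, 24, 43, 23, None, None, None, 12, None, 11, 22]
Rule: A leaf has 0 children.
Per-node child counts:
  node 7: 1 child(ren)
  node 41: 2 child(ren)
  node 24: 1 child(ren)
  node 23: 1 child(ren)
  node 12: 2 child(ren)
  node 11: 0 child(ren)
  node 22: 0 child(ren)
  node 43: 0 child(ren)
Matching nodes: [11, 22, 43]
Count of leaf nodes: 3


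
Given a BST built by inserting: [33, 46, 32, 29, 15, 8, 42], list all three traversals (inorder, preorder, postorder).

Tree insertion order: [33, 46, 32, 29, 15, 8, 42]
Tree (level-order array): [33, 32, 46, 29, None, 42, None, 15, None, None, None, 8]
Inorder (L, root, R): [8, 15, 29, 32, 33, 42, 46]
Preorder (root, L, R): [33, 32, 29, 15, 8, 46, 42]
Postorder (L, R, root): [8, 15, 29, 32, 42, 46, 33]


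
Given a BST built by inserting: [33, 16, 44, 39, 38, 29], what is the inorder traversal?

Tree insertion order: [33, 16, 44, 39, 38, 29]
Tree (level-order array): [33, 16, 44, None, 29, 39, None, None, None, 38]
Inorder traversal: [16, 29, 33, 38, 39, 44]


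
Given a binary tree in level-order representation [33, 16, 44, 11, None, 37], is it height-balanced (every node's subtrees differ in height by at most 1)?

Tree (level-order array): [33, 16, 44, 11, None, 37]
Definition: a tree is height-balanced if, at every node, |h(left) - h(right)| <= 1 (empty subtree has height -1).
Bottom-up per-node check:
  node 11: h_left=-1, h_right=-1, diff=0 [OK], height=0
  node 16: h_left=0, h_right=-1, diff=1 [OK], height=1
  node 37: h_left=-1, h_right=-1, diff=0 [OK], height=0
  node 44: h_left=0, h_right=-1, diff=1 [OK], height=1
  node 33: h_left=1, h_right=1, diff=0 [OK], height=2
All nodes satisfy the balance condition.
Result: Balanced


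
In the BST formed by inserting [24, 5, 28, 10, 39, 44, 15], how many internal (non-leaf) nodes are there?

Tree built from: [24, 5, 28, 10, 39, 44, 15]
Tree (level-order array): [24, 5, 28, None, 10, None, 39, None, 15, None, 44]
Rule: An internal node has at least one child.
Per-node child counts:
  node 24: 2 child(ren)
  node 5: 1 child(ren)
  node 10: 1 child(ren)
  node 15: 0 child(ren)
  node 28: 1 child(ren)
  node 39: 1 child(ren)
  node 44: 0 child(ren)
Matching nodes: [24, 5, 10, 28, 39]
Count of internal (non-leaf) nodes: 5


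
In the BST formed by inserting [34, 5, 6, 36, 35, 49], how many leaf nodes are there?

Tree built from: [34, 5, 6, 36, 35, 49]
Tree (level-order array): [34, 5, 36, None, 6, 35, 49]
Rule: A leaf has 0 children.
Per-node child counts:
  node 34: 2 child(ren)
  node 5: 1 child(ren)
  node 6: 0 child(ren)
  node 36: 2 child(ren)
  node 35: 0 child(ren)
  node 49: 0 child(ren)
Matching nodes: [6, 35, 49]
Count of leaf nodes: 3


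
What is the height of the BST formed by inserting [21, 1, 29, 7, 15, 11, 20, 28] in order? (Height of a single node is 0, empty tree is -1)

Insertion order: [21, 1, 29, 7, 15, 11, 20, 28]
Tree (level-order array): [21, 1, 29, None, 7, 28, None, None, 15, None, None, 11, 20]
Compute height bottom-up (empty subtree = -1):
  height(11) = 1 + max(-1, -1) = 0
  height(20) = 1 + max(-1, -1) = 0
  height(15) = 1 + max(0, 0) = 1
  height(7) = 1 + max(-1, 1) = 2
  height(1) = 1 + max(-1, 2) = 3
  height(28) = 1 + max(-1, -1) = 0
  height(29) = 1 + max(0, -1) = 1
  height(21) = 1 + max(3, 1) = 4
Height = 4


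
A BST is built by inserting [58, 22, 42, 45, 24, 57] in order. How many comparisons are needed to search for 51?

Search path for 51: 58 -> 22 -> 42 -> 45 -> 57
Found: False
Comparisons: 5


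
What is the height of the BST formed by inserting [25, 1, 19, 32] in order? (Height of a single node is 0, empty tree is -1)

Insertion order: [25, 1, 19, 32]
Tree (level-order array): [25, 1, 32, None, 19]
Compute height bottom-up (empty subtree = -1):
  height(19) = 1 + max(-1, -1) = 0
  height(1) = 1 + max(-1, 0) = 1
  height(32) = 1 + max(-1, -1) = 0
  height(25) = 1 + max(1, 0) = 2
Height = 2


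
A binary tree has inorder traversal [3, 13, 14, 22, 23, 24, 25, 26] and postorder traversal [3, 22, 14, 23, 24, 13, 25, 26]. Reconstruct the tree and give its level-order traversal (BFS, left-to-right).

Inorder:   [3, 13, 14, 22, 23, 24, 25, 26]
Postorder: [3, 22, 14, 23, 24, 13, 25, 26]
Algorithm: postorder visits root last, so walk postorder right-to-left;
each value is the root of the current inorder slice — split it at that
value, recurse on the right subtree first, then the left.
Recursive splits:
  root=26; inorder splits into left=[3, 13, 14, 22, 23, 24, 25], right=[]
  root=25; inorder splits into left=[3, 13, 14, 22, 23, 24], right=[]
  root=13; inorder splits into left=[3], right=[14, 22, 23, 24]
  root=24; inorder splits into left=[14, 22, 23], right=[]
  root=23; inorder splits into left=[14, 22], right=[]
  root=14; inorder splits into left=[], right=[22]
  root=22; inorder splits into left=[], right=[]
  root=3; inorder splits into left=[], right=[]
Reconstructed level-order: [26, 25, 13, 3, 24, 23, 14, 22]


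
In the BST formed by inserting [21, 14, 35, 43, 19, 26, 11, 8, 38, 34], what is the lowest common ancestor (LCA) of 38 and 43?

Tree insertion order: [21, 14, 35, 43, 19, 26, 11, 8, 38, 34]
Tree (level-order array): [21, 14, 35, 11, 19, 26, 43, 8, None, None, None, None, 34, 38]
In a BST, the LCA of p=38, q=43 is the first node v on the
root-to-leaf path with p <= v <= q (go left if both < v, right if both > v).
Walk from root:
  at 21: both 38 and 43 > 21, go right
  at 35: both 38 and 43 > 35, go right
  at 43: 38 <= 43 <= 43, this is the LCA
LCA = 43


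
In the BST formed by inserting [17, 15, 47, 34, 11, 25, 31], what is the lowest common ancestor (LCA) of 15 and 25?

Tree insertion order: [17, 15, 47, 34, 11, 25, 31]
Tree (level-order array): [17, 15, 47, 11, None, 34, None, None, None, 25, None, None, 31]
In a BST, the LCA of p=15, q=25 is the first node v on the
root-to-leaf path with p <= v <= q (go left if both < v, right if both > v).
Walk from root:
  at 17: 15 <= 17 <= 25, this is the LCA
LCA = 17


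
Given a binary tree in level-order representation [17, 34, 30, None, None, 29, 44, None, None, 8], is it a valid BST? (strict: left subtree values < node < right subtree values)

Level-order array: [17, 34, 30, None, None, 29, 44, None, None, 8]
Validate using subtree bounds (lo, hi): at each node, require lo < value < hi,
then recurse left with hi=value and right with lo=value.
Preorder trace (stopping at first violation):
  at node 17 with bounds (-inf, +inf): OK
  at node 34 with bounds (-inf, 17): VIOLATION
Node 34 violates its bound: not (-inf < 34 < 17).
Result: Not a valid BST


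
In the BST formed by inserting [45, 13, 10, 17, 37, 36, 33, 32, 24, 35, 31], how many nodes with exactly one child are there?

Tree built from: [45, 13, 10, 17, 37, 36, 33, 32, 24, 35, 31]
Tree (level-order array): [45, 13, None, 10, 17, None, None, None, 37, 36, None, 33, None, 32, 35, 24, None, None, None, None, 31]
Rule: These are nodes with exactly 1 non-null child.
Per-node child counts:
  node 45: 1 child(ren)
  node 13: 2 child(ren)
  node 10: 0 child(ren)
  node 17: 1 child(ren)
  node 37: 1 child(ren)
  node 36: 1 child(ren)
  node 33: 2 child(ren)
  node 32: 1 child(ren)
  node 24: 1 child(ren)
  node 31: 0 child(ren)
  node 35: 0 child(ren)
Matching nodes: [45, 17, 37, 36, 32, 24]
Count of nodes with exactly one child: 6


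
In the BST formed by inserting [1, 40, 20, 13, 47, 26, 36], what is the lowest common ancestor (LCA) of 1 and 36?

Tree insertion order: [1, 40, 20, 13, 47, 26, 36]
Tree (level-order array): [1, None, 40, 20, 47, 13, 26, None, None, None, None, None, 36]
In a BST, the LCA of p=1, q=36 is the first node v on the
root-to-leaf path with p <= v <= q (go left if both < v, right if both > v).
Walk from root:
  at 1: 1 <= 1 <= 36, this is the LCA
LCA = 1


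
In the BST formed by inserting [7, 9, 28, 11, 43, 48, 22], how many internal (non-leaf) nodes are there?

Tree built from: [7, 9, 28, 11, 43, 48, 22]
Tree (level-order array): [7, None, 9, None, 28, 11, 43, None, 22, None, 48]
Rule: An internal node has at least one child.
Per-node child counts:
  node 7: 1 child(ren)
  node 9: 1 child(ren)
  node 28: 2 child(ren)
  node 11: 1 child(ren)
  node 22: 0 child(ren)
  node 43: 1 child(ren)
  node 48: 0 child(ren)
Matching nodes: [7, 9, 28, 11, 43]
Count of internal (non-leaf) nodes: 5


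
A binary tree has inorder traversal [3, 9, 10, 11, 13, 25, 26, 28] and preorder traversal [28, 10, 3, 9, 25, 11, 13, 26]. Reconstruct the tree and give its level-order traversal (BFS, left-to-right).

Inorder:  [3, 9, 10, 11, 13, 25, 26, 28]
Preorder: [28, 10, 3, 9, 25, 11, 13, 26]
Algorithm: preorder visits root first, so consume preorder in order;
for each root, split the current inorder slice at that value into
left-subtree inorder and right-subtree inorder, then recurse.
Recursive splits:
  root=28; inorder splits into left=[3, 9, 10, 11, 13, 25, 26], right=[]
  root=10; inorder splits into left=[3, 9], right=[11, 13, 25, 26]
  root=3; inorder splits into left=[], right=[9]
  root=9; inorder splits into left=[], right=[]
  root=25; inorder splits into left=[11, 13], right=[26]
  root=11; inorder splits into left=[], right=[13]
  root=13; inorder splits into left=[], right=[]
  root=26; inorder splits into left=[], right=[]
Reconstructed level-order: [28, 10, 3, 25, 9, 11, 26, 13]


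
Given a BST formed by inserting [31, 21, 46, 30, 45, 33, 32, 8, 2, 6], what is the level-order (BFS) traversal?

Tree insertion order: [31, 21, 46, 30, 45, 33, 32, 8, 2, 6]
Tree (level-order array): [31, 21, 46, 8, 30, 45, None, 2, None, None, None, 33, None, None, 6, 32]
BFS from the root, enqueuing left then right child of each popped node:
  queue [31] -> pop 31, enqueue [21, 46], visited so far: [31]
  queue [21, 46] -> pop 21, enqueue [8, 30], visited so far: [31, 21]
  queue [46, 8, 30] -> pop 46, enqueue [45], visited so far: [31, 21, 46]
  queue [8, 30, 45] -> pop 8, enqueue [2], visited so far: [31, 21, 46, 8]
  queue [30, 45, 2] -> pop 30, enqueue [none], visited so far: [31, 21, 46, 8, 30]
  queue [45, 2] -> pop 45, enqueue [33], visited so far: [31, 21, 46, 8, 30, 45]
  queue [2, 33] -> pop 2, enqueue [6], visited so far: [31, 21, 46, 8, 30, 45, 2]
  queue [33, 6] -> pop 33, enqueue [32], visited so far: [31, 21, 46, 8, 30, 45, 2, 33]
  queue [6, 32] -> pop 6, enqueue [none], visited so far: [31, 21, 46, 8, 30, 45, 2, 33, 6]
  queue [32] -> pop 32, enqueue [none], visited so far: [31, 21, 46, 8, 30, 45, 2, 33, 6, 32]
Result: [31, 21, 46, 8, 30, 45, 2, 33, 6, 32]


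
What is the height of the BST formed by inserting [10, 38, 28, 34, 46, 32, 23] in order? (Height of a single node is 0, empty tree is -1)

Insertion order: [10, 38, 28, 34, 46, 32, 23]
Tree (level-order array): [10, None, 38, 28, 46, 23, 34, None, None, None, None, 32]
Compute height bottom-up (empty subtree = -1):
  height(23) = 1 + max(-1, -1) = 0
  height(32) = 1 + max(-1, -1) = 0
  height(34) = 1 + max(0, -1) = 1
  height(28) = 1 + max(0, 1) = 2
  height(46) = 1 + max(-1, -1) = 0
  height(38) = 1 + max(2, 0) = 3
  height(10) = 1 + max(-1, 3) = 4
Height = 4


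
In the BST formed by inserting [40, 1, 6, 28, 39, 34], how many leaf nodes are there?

Tree built from: [40, 1, 6, 28, 39, 34]
Tree (level-order array): [40, 1, None, None, 6, None, 28, None, 39, 34]
Rule: A leaf has 0 children.
Per-node child counts:
  node 40: 1 child(ren)
  node 1: 1 child(ren)
  node 6: 1 child(ren)
  node 28: 1 child(ren)
  node 39: 1 child(ren)
  node 34: 0 child(ren)
Matching nodes: [34]
Count of leaf nodes: 1
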